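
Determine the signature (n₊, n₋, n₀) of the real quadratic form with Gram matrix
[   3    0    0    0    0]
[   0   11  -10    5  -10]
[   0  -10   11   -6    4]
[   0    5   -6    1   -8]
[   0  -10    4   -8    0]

Answer: (3, 2, 0)

Derivation:
step 0: pivot 3 → sign +
step 1: pivot 11 → sign +
step 2: pivot 21/11 → sign +
step 3: pivot -50/21 → sign −
step 4: pivot -2/25 → sign −
signature = (3, 2, 0)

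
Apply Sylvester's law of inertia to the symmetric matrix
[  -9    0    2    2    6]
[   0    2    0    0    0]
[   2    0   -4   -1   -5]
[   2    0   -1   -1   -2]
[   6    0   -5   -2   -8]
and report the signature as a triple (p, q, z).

step 0: pivot -9 → sign −
step 1: pivot 2 → sign +
step 2: pivot -32/9 → sign −
step 3: pivot -15/32 → sign −
step 4: pivot -1/5 → sign −
signature = (1, 4, 0)

Answer: (1, 4, 0)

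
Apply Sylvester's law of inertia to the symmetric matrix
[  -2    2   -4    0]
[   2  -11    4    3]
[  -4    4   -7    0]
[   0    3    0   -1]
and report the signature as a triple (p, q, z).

step 0: pivot -2 → sign −
step 1: pivot -9 → sign −
step 2: pivot 1 → sign +
step 3: row/col 3 already zero → sign 0
signature = (1, 2, 1)

Answer: (1, 2, 1)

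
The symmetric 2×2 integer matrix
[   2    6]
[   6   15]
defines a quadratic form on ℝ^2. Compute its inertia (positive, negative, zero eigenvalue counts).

Answer: (1, 1, 0)

Derivation:
step 0: pivot 2 → sign +
step 1: pivot -3 → sign −
signature = (1, 1, 0)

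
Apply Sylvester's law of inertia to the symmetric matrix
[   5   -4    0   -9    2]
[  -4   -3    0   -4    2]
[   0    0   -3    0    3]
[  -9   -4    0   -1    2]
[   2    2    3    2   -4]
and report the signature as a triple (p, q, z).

step 0: pivot 5 → sign +
step 1: pivot -31/5 → sign −
step 2: pivot -3 → sign −
step 3: pivot 94/31 → sign +
step 4: pivot 1/47 → sign +
signature = (3, 2, 0)

Answer: (3, 2, 0)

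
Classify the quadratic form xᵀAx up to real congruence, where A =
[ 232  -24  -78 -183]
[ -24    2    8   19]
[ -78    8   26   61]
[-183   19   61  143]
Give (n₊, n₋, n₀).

step 0: pivot 232 → sign +
step 1: pivot -14/29 → sign −
step 2: pivot -3/14 → sign −
step 3: row/col 3 already zero → sign 0
signature = (1, 2, 1)

Answer: (1, 2, 1)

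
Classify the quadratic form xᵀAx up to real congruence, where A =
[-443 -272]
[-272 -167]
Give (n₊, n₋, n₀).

step 0: pivot -443 → sign −
step 1: pivot 3/443 → sign +
signature = (1, 1, 0)

Answer: (1, 1, 0)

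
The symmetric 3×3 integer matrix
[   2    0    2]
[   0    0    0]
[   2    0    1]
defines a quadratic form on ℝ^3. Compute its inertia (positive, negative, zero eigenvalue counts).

step 0: pivot 2 → sign +
step 1: pivot -1 → sign −
step 2: row/col 2 already zero → sign 0
signature = (1, 1, 1)

Answer: (1, 1, 1)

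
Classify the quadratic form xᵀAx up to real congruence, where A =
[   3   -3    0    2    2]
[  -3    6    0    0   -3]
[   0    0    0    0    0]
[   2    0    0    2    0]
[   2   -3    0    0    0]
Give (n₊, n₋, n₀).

Answer: (2, 2, 1)

Derivation:
step 0: pivot 3 → sign +
step 1: pivot 3 → sign +
step 2: pivot -2/3 → sign −
step 3: pivot -1 → sign −
step 4: row/col 4 already zero → sign 0
signature = (2, 2, 1)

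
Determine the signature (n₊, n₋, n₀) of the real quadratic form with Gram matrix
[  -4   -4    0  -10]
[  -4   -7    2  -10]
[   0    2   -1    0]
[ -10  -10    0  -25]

Answer: (1, 2, 1)

Derivation:
step 0: pivot -4 → sign −
step 1: pivot -3 → sign −
step 2: pivot 1/3 → sign +
step 3: row/col 3 already zero → sign 0
signature = (1, 2, 1)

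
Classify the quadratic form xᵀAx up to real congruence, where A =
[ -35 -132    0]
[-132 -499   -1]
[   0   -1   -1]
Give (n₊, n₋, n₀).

Answer: (0, 3, 0)

Derivation:
step 0: pivot -35 → sign −
step 1: pivot -41/35 → sign −
step 2: pivot -6/41 → sign −
signature = (0, 3, 0)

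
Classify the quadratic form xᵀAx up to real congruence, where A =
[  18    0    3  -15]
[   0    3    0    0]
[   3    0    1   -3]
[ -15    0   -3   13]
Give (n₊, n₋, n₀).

step 0: pivot 18 → sign +
step 1: pivot 3 → sign +
step 2: pivot 1/2 → sign +
step 3: row/col 3 already zero → sign 0
signature = (3, 0, 1)

Answer: (3, 0, 1)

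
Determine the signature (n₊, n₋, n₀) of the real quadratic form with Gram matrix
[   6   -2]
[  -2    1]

step 0: pivot 6 → sign +
step 1: pivot 1/3 → sign +
signature = (2, 0, 0)

Answer: (2, 0, 0)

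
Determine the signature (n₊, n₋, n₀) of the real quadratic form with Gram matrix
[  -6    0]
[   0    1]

step 0: pivot -6 → sign −
step 1: pivot 1 → sign +
signature = (1, 1, 0)

Answer: (1, 1, 0)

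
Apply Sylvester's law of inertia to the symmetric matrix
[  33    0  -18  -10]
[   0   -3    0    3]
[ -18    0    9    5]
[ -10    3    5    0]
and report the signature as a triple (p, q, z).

step 0: pivot 33 → sign +
step 1: pivot -3 → sign −
step 2: pivot -9/11 → sign −
step 3: pivot 2/9 → sign +
signature = (2, 2, 0)

Answer: (2, 2, 0)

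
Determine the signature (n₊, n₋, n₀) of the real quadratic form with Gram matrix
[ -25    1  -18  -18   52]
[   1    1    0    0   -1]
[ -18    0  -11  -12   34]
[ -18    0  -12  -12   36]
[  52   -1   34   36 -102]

step 0: pivot -25 → sign −
step 1: pivot 26/25 → sign +
step 2: pivot 19/13 → sign +
step 3: pivot 6/19 → sign +
step 4: row/col 4 already zero → sign 0
signature = (3, 1, 1)

Answer: (3, 1, 1)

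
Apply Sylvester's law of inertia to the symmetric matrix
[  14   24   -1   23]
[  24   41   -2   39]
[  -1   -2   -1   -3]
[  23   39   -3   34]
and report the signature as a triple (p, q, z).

step 0: pivot 14 → sign +
step 1: pivot -1/7 → sign −
step 2: pivot -1/2 → sign −
step 3: pivot -2 → sign −
signature = (1, 3, 0)

Answer: (1, 3, 0)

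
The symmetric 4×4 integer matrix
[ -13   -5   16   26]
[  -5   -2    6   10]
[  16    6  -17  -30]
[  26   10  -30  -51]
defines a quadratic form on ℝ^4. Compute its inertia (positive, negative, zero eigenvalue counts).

Answer: (1, 3, 0)

Derivation:
step 0: pivot -13 → sign −
step 1: pivot -1/13 → sign −
step 2: pivot 3 → sign +
step 3: pivot -1/3 → sign −
signature = (1, 3, 0)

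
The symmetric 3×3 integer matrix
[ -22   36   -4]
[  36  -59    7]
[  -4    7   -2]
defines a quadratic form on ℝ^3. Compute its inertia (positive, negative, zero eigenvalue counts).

Answer: (1, 2, 0)

Derivation:
step 0: pivot -22 → sign −
step 1: pivot -1/11 → sign −
step 2: pivot 1 → sign +
signature = (1, 2, 0)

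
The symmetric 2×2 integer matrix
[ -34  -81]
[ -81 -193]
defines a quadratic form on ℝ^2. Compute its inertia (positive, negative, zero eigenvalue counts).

step 0: pivot -34 → sign −
step 1: pivot -1/34 → sign −
signature = (0, 2, 0)

Answer: (0, 2, 0)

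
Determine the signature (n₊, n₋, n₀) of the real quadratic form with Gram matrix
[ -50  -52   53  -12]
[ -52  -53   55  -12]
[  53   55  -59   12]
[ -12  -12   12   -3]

Answer: (1, 3, 0)

Derivation:
step 0: pivot -50 → sign −
step 1: pivot 27/25 → sign +
step 2: pivot -17/6 → sign −
step 3: pivot -3/17 → sign −
signature = (1, 3, 0)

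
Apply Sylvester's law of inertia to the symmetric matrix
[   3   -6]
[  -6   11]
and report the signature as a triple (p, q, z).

Answer: (1, 1, 0)

Derivation:
step 0: pivot 3 → sign +
step 1: pivot -1 → sign −
signature = (1, 1, 0)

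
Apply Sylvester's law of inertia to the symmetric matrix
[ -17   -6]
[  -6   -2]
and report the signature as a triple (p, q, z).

Answer: (1, 1, 0)

Derivation:
step 0: pivot -17 → sign −
step 1: pivot 2/17 → sign +
signature = (1, 1, 0)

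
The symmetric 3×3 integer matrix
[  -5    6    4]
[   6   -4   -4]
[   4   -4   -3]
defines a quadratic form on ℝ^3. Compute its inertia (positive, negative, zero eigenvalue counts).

Answer: (1, 1, 1)

Derivation:
step 0: pivot -5 → sign −
step 1: pivot 16/5 → sign +
step 2: row/col 2 already zero → sign 0
signature = (1, 1, 1)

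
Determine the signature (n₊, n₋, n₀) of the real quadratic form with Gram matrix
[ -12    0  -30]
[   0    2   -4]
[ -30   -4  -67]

step 0: pivot -12 → sign −
step 1: pivot 2 → sign +
step 2: row/col 2 already zero → sign 0
signature = (1, 1, 1)

Answer: (1, 1, 1)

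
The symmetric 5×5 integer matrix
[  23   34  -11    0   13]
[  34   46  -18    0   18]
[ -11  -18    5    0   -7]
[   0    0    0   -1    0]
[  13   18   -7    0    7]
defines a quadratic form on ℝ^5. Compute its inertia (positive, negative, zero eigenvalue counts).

Answer: (2, 3, 0)

Derivation:
step 0: pivot 23 → sign +
step 1: pivot -98/23 → sign −
step 2: pivot 22/49 → sign +
step 3: pivot -1 → sign −
step 4: pivot -2/11 → sign −
signature = (2, 3, 0)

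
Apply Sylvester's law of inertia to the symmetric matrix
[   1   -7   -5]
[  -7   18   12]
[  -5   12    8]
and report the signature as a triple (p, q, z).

Answer: (2, 1, 0)

Derivation:
step 0: pivot 1 → sign +
step 1: pivot -31 → sign −
step 2: pivot 2/31 → sign +
signature = (2, 1, 0)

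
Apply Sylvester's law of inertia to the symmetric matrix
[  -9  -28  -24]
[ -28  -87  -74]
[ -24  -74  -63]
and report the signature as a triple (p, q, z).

step 0: pivot -9 → sign −
step 1: pivot 1/9 → sign +
step 2: pivot -3 → sign −
signature = (1, 2, 0)

Answer: (1, 2, 0)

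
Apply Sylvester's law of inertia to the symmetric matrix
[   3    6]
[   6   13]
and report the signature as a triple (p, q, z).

step 0: pivot 3 → sign +
step 1: pivot 1 → sign +
signature = (2, 0, 0)

Answer: (2, 0, 0)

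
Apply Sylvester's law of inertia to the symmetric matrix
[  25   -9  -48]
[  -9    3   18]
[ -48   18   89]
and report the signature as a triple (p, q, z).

Answer: (1, 2, 0)

Derivation:
step 0: pivot 25 → sign +
step 1: pivot -6/25 → sign −
step 2: pivot -1 → sign −
signature = (1, 2, 0)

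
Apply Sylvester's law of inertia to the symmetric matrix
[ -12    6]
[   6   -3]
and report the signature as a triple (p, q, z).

step 0: pivot -12 → sign −
step 1: row/col 1 already zero → sign 0
signature = (0, 1, 1)

Answer: (0, 1, 1)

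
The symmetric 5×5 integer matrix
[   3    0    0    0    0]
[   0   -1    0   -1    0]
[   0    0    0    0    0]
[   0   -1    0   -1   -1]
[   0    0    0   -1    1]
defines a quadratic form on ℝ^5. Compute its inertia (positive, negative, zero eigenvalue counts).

step 0: pivot 3 → sign +
step 1: pivot -1 → sign −
step 2: pivot 1 → sign +
step 3: pivot -1 → sign −
step 4: row/col 4 already zero → sign 0
signature = (2, 2, 1)

Answer: (2, 2, 1)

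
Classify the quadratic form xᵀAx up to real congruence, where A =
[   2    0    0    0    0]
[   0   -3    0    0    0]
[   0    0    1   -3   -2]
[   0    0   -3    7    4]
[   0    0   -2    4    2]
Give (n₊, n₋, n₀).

Answer: (2, 2, 1)

Derivation:
step 0: pivot 2 → sign +
step 1: pivot -3 → sign −
step 2: pivot 1 → sign +
step 3: pivot -2 → sign −
step 4: row/col 4 already zero → sign 0
signature = (2, 2, 1)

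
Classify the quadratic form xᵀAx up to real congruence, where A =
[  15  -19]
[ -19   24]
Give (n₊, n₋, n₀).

Answer: (1, 1, 0)

Derivation:
step 0: pivot 15 → sign +
step 1: pivot -1/15 → sign −
signature = (1, 1, 0)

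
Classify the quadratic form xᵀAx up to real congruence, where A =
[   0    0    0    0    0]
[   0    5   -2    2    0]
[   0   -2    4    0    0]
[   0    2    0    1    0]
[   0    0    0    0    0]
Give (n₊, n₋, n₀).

step 0: pivot 5 → sign +
step 1: pivot 16/5 → sign +
step 2: row/col 2 already zero → sign 0
step 3: row/col 3 already zero → sign 0
step 4: row/col 4 already zero → sign 0
signature = (2, 0, 3)

Answer: (2, 0, 3)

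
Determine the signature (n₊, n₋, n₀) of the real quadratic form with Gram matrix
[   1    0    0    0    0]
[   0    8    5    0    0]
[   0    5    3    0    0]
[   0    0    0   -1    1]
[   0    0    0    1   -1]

Answer: (2, 2, 1)

Derivation:
step 0: pivot 1 → sign +
step 1: pivot 8 → sign +
step 2: pivot -1/8 → sign −
step 3: pivot -1 → sign −
step 4: row/col 4 already zero → sign 0
signature = (2, 2, 1)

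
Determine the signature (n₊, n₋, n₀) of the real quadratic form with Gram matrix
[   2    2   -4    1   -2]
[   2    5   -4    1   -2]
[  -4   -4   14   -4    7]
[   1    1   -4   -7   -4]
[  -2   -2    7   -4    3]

step 0: pivot 2 → sign +
step 1: pivot 3 → sign +
step 2: pivot 6 → sign +
step 3: pivot -49/6 → sign −
step 4: pivot -1/98 → sign −
signature = (3, 2, 0)

Answer: (3, 2, 0)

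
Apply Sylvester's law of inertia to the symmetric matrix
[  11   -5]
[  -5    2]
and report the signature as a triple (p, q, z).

step 0: pivot 11 → sign +
step 1: pivot -3/11 → sign −
signature = (1, 1, 0)

Answer: (1, 1, 0)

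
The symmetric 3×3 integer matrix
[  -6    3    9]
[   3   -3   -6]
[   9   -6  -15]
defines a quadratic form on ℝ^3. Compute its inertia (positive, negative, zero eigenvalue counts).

Answer: (0, 2, 1)

Derivation:
step 0: pivot -6 → sign −
step 1: pivot -3/2 → sign −
step 2: row/col 2 already zero → sign 0
signature = (0, 2, 1)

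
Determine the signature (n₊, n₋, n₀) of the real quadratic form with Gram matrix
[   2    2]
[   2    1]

Answer: (1, 1, 0)

Derivation:
step 0: pivot 2 → sign +
step 1: pivot -1 → sign −
signature = (1, 1, 0)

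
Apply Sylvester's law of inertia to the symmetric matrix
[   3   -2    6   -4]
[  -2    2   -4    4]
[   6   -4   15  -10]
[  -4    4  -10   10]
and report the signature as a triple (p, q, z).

Answer: (4, 0, 0)

Derivation:
step 0: pivot 3 → sign +
step 1: pivot 2/3 → sign +
step 2: pivot 3 → sign +
step 3: pivot 2/3 → sign +
signature = (4, 0, 0)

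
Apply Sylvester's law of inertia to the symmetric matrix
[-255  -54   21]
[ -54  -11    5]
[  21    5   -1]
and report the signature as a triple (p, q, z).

step 0: pivot -255 → sign −
step 1: pivot 37/85 → sign +
step 2: pivot 1/37 → sign +
signature = (2, 1, 0)

Answer: (2, 1, 0)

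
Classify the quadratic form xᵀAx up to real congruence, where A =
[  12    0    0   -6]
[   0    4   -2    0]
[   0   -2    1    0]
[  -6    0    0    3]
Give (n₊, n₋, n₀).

Answer: (2, 0, 2)

Derivation:
step 0: pivot 12 → sign +
step 1: pivot 4 → sign +
step 2: row/col 2 already zero → sign 0
step 3: row/col 3 already zero → sign 0
signature = (2, 0, 2)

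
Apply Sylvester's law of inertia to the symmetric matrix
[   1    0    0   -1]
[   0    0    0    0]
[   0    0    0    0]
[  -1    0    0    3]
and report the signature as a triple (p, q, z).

step 0: pivot 1 → sign +
step 1: pivot 2 → sign +
step 2: row/col 2 already zero → sign 0
step 3: row/col 3 already zero → sign 0
signature = (2, 0, 2)

Answer: (2, 0, 2)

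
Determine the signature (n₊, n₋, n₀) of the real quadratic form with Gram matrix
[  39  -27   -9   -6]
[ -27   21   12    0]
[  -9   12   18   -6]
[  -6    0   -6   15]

step 0: pivot 39 → sign +
step 1: pivot 30/13 → sign +
step 2: pivot 3/2 → sign +
step 3: pivot 3/5 → sign +
signature = (4, 0, 0)

Answer: (4, 0, 0)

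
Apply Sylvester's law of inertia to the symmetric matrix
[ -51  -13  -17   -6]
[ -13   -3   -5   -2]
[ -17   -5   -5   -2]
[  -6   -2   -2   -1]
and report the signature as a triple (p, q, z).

step 0: pivot -51 → sign −
step 1: pivot 16/51 → sign +
step 2: pivot -3/4 → sign −
step 3: pivot 1/3 → sign +
signature = (2, 2, 0)

Answer: (2, 2, 0)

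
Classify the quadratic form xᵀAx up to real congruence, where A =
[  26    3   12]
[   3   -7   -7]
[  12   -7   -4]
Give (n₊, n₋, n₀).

Answer: (2, 1, 0)

Derivation:
step 0: pivot 26 → sign +
step 1: pivot -191/26 → sign −
step 2: pivot 6/191 → sign +
signature = (2, 1, 0)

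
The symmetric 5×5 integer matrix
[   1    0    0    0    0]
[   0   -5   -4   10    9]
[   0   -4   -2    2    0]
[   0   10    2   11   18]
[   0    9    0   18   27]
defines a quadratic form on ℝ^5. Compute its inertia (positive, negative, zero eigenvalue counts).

Answer: (3, 1, 1)

Derivation:
step 0: pivot 1 → sign +
step 1: pivot -5 → sign −
step 2: pivot 6/5 → sign +
step 3: pivot 1 → sign +
step 4: row/col 4 already zero → sign 0
signature = (3, 1, 1)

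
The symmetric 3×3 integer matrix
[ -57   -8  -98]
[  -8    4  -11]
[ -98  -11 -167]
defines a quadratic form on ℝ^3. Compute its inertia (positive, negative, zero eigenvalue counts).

step 0: pivot -57 → sign −
step 1: pivot 292/57 → sign +
step 2: pivot 3/292 → sign +
signature = (2, 1, 0)

Answer: (2, 1, 0)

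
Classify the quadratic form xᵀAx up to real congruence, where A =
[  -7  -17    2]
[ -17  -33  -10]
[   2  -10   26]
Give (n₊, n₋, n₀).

Answer: (1, 2, 0)

Derivation:
step 0: pivot -7 → sign −
step 1: pivot 58/7 → sign +
step 2: pivot -2/29 → sign −
signature = (1, 2, 0)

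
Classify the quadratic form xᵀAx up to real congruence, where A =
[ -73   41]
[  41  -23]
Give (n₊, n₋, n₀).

step 0: pivot -73 → sign −
step 1: pivot 2/73 → sign +
signature = (1, 1, 0)

Answer: (1, 1, 0)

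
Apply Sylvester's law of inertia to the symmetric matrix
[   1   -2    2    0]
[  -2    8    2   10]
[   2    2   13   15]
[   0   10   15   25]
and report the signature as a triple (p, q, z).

Answer: (2, 0, 2)

Derivation:
step 0: pivot 1 → sign +
step 1: pivot 4 → sign +
step 2: row/col 2 already zero → sign 0
step 3: row/col 3 already zero → sign 0
signature = (2, 0, 2)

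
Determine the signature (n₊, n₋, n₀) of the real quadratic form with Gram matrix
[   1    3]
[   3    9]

step 0: pivot 1 → sign +
step 1: row/col 1 already zero → sign 0
signature = (1, 0, 1)

Answer: (1, 0, 1)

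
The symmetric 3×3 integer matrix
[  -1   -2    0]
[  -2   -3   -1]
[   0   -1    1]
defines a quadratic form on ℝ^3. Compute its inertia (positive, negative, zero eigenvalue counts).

step 0: pivot -1 → sign −
step 1: pivot 1 → sign +
step 2: row/col 2 already zero → sign 0
signature = (1, 1, 1)

Answer: (1, 1, 1)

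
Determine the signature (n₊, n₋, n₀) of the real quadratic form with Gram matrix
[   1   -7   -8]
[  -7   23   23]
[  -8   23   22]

Answer: (1, 2, 0)

Derivation:
step 0: pivot 1 → sign +
step 1: pivot -26 → sign −
step 2: pivot -3/26 → sign −
signature = (1, 2, 0)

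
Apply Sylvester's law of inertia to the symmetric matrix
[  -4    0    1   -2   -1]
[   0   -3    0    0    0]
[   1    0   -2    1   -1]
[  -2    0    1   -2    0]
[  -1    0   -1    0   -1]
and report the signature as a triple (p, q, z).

step 0: pivot -4 → sign −
step 1: pivot -3 → sign −
step 2: pivot -7/4 → sign −
step 3: pivot -6/7 → sign −
step 4: pivot 1/6 → sign +
signature = (1, 4, 0)

Answer: (1, 4, 0)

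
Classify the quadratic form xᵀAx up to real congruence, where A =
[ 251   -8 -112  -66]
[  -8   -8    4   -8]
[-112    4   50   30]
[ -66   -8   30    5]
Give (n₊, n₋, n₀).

step 0: pivot 251 → sign +
step 1: pivot -2072/251 → sign −
step 2: pivot 12/259 → sign +
step 3: row/col 3 already zero → sign 0
signature = (2, 1, 1)

Answer: (2, 1, 1)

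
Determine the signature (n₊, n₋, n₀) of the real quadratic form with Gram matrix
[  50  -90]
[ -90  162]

step 0: pivot 50 → sign +
step 1: row/col 1 already zero → sign 0
signature = (1, 0, 1)

Answer: (1, 0, 1)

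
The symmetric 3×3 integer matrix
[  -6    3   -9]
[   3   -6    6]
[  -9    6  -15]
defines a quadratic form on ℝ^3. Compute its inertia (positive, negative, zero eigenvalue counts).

Answer: (0, 3, 0)

Derivation:
step 0: pivot -6 → sign −
step 1: pivot -9/2 → sign −
step 2: pivot -1 → sign −
signature = (0, 3, 0)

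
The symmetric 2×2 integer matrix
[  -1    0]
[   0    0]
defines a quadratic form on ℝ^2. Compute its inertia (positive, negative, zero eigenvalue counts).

Answer: (0, 1, 1)

Derivation:
step 0: pivot -1 → sign −
step 1: row/col 1 already zero → sign 0
signature = (0, 1, 1)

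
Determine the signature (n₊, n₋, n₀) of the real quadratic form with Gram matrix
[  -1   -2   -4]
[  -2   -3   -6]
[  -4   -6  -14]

step 0: pivot -1 → sign −
step 1: pivot 1 → sign +
step 2: pivot -2 → sign −
signature = (1, 2, 0)

Answer: (1, 2, 0)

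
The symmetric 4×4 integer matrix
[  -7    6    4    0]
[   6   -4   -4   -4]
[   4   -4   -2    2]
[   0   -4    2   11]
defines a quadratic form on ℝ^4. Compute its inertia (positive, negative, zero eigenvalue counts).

Answer: (1, 2, 1)

Derivation:
step 0: pivot -7 → sign −
step 1: pivot 8/7 → sign +
step 2: pivot -3 → sign −
step 3: row/col 3 already zero → sign 0
signature = (1, 2, 1)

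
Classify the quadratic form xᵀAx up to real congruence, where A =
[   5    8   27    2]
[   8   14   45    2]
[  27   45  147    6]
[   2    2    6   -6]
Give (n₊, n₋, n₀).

step 0: pivot 5 → sign +
step 1: pivot 6/5 → sign +
step 2: pivot -3/2 → sign −
step 3: pivot -2 → sign −
signature = (2, 2, 0)

Answer: (2, 2, 0)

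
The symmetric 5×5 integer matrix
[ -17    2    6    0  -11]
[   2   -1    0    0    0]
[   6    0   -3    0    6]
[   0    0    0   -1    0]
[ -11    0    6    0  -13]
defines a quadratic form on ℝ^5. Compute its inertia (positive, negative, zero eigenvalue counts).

Answer: (0, 4, 1)

Derivation:
step 0: pivot -17 → sign −
step 1: pivot -13/17 → sign −
step 2: pivot -3/13 → sign −
step 3: pivot -1 → sign −
step 4: row/col 4 already zero → sign 0
signature = (0, 4, 1)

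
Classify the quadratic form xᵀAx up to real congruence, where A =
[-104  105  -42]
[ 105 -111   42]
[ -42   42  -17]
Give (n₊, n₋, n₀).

Answer: (0, 3, 0)

Derivation:
step 0: pivot -104 → sign −
step 1: pivot -519/104 → sign −
step 2: pivot -1/173 → sign −
signature = (0, 3, 0)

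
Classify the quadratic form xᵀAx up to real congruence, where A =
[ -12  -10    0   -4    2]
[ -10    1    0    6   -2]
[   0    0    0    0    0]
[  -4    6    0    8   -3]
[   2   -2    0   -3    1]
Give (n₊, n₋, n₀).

step 0: pivot -12 → sign −
step 1: pivot 28/3 → sign +
step 2: pivot -3/28 → sign −
step 3: row/col 3 already zero → sign 0
step 4: row/col 4 already zero → sign 0
signature = (1, 2, 2)

Answer: (1, 2, 2)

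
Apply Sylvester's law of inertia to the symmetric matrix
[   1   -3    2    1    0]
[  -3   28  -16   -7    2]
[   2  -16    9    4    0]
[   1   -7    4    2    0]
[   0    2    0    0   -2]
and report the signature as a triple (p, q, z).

Answer: (4, 1, 0)

Derivation:
step 0: pivot 1 → sign +
step 1: pivot 19 → sign +
step 2: pivot -5/19 → sign −
step 3: pivot 1/5 → sign +
step 4: pivot 2 → sign +
signature = (4, 1, 0)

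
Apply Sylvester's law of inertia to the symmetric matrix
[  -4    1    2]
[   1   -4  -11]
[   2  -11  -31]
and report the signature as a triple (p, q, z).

Answer: (0, 3, 0)

Derivation:
step 0: pivot -4 → sign −
step 1: pivot -15/4 → sign −
step 2: pivot -3/5 → sign −
signature = (0, 3, 0)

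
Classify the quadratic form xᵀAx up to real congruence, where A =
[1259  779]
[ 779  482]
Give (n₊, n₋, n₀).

Answer: (1, 1, 0)

Derivation:
step 0: pivot 1259 → sign +
step 1: pivot -3/1259 → sign −
signature = (1, 1, 0)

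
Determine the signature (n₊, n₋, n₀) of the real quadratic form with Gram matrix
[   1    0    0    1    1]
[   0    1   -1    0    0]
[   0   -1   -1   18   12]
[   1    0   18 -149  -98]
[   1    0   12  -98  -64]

step 0: pivot 1 → sign +
step 1: pivot 1 → sign +
step 2: pivot -2 → sign −
step 3: pivot 12 → sign +
step 4: pivot 1/4 → sign +
signature = (4, 1, 0)

Answer: (4, 1, 0)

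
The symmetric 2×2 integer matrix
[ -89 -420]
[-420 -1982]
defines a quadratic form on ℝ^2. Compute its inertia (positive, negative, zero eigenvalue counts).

Answer: (1, 1, 0)

Derivation:
step 0: pivot -89 → sign −
step 1: pivot 2/89 → sign +
signature = (1, 1, 0)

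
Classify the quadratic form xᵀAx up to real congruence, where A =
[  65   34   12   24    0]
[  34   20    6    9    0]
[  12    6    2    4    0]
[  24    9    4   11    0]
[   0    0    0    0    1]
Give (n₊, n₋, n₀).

Answer: (3, 2, 0)

Derivation:
step 0: pivot 65 → sign +
step 1: pivot 144/65 → sign +
step 2: pivot -1/4 → sign −
step 3: pivot -1/2 → sign −
step 4: pivot 1 → sign +
signature = (3, 2, 0)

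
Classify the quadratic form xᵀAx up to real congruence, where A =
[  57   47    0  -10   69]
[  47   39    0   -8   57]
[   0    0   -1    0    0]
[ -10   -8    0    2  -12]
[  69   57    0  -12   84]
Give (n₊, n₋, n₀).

step 0: pivot 57 → sign +
step 1: pivot 14/57 → sign +
step 2: pivot -1 → sign −
step 3: pivot 3/7 → sign +
step 4: row/col 4 already zero → sign 0
signature = (3, 1, 1)

Answer: (3, 1, 1)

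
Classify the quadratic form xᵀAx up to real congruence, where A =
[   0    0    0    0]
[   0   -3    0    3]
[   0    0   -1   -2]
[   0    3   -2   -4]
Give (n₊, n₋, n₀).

Answer: (1, 2, 1)

Derivation:
step 0: pivot -3 → sign −
step 1: pivot -1 → sign −
step 2: pivot 3 → sign +
step 3: row/col 3 already zero → sign 0
signature = (1, 2, 1)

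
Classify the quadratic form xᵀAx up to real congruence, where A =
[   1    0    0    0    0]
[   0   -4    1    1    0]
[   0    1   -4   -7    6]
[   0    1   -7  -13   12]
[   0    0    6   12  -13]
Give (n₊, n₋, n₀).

step 0: pivot 1 → sign +
step 1: pivot -4 → sign −
step 2: pivot -15/4 → sign −
step 3: pivot -3/5 → sign −
step 4: pivot -1 → sign −
signature = (1, 4, 0)

Answer: (1, 4, 0)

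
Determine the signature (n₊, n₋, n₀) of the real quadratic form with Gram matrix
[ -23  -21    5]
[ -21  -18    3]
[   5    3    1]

Answer: (1, 1, 1)

Derivation:
step 0: pivot -23 → sign −
step 1: pivot 27/23 → sign +
step 2: row/col 2 already zero → sign 0
signature = (1, 1, 1)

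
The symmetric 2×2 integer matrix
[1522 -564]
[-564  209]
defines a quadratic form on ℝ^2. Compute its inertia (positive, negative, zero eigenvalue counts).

Answer: (2, 0, 0)

Derivation:
step 0: pivot 1522 → sign +
step 1: pivot 1/761 → sign +
signature = (2, 0, 0)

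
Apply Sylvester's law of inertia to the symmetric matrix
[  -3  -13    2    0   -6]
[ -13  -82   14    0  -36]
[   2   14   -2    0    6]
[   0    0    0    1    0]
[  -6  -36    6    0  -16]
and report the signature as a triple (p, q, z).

step 0: pivot -3 → sign −
step 1: pivot -77/3 → sign −
step 2: pivot 34/77 → sign +
step 3: pivot 1 → sign +
step 4: pivot -2/17 → sign −
signature = (2, 3, 0)

Answer: (2, 3, 0)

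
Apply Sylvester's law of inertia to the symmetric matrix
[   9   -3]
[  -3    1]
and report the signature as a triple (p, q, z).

Answer: (1, 0, 1)

Derivation:
step 0: pivot 9 → sign +
step 1: row/col 1 already zero → sign 0
signature = (1, 0, 1)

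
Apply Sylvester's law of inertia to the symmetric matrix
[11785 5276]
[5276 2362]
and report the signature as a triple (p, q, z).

Answer: (1, 1, 0)

Derivation:
step 0: pivot 11785 → sign +
step 1: pivot -6/11785 → sign −
signature = (1, 1, 0)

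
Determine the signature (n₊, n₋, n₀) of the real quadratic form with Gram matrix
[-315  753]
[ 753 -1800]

Answer: (1, 1, 0)

Derivation:
step 0: pivot -315 → sign −
step 1: pivot 1/35 → sign +
signature = (1, 1, 0)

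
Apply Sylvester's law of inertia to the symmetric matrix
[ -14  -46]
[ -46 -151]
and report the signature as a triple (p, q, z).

step 0: pivot -14 → sign −
step 1: pivot 1/7 → sign +
signature = (1, 1, 0)

Answer: (1, 1, 0)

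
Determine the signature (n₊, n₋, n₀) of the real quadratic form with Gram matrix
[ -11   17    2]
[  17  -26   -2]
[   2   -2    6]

step 0: pivot -11 → sign −
step 1: pivot 3/11 → sign +
step 2: pivot 2 → sign +
signature = (2, 1, 0)

Answer: (2, 1, 0)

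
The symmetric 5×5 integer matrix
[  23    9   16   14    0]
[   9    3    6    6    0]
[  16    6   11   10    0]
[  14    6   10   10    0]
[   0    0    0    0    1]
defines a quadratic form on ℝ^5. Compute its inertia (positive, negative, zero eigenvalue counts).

Answer: (3, 1, 1)

Derivation:
step 0: pivot 23 → sign +
step 1: pivot -12/23 → sign −
step 2: pivot 2 → sign +
step 3: pivot 1 → sign +
step 4: row/col 4 already zero → sign 0
signature = (3, 1, 1)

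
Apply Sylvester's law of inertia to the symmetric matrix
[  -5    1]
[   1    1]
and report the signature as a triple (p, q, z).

step 0: pivot -5 → sign −
step 1: pivot 6/5 → sign +
signature = (1, 1, 0)

Answer: (1, 1, 0)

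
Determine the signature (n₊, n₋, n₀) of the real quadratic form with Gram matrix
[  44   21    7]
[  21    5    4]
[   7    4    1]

step 0: pivot 44 → sign +
step 1: pivot -221/44 → sign −
step 2: pivot -6/221 → sign −
signature = (1, 2, 0)

Answer: (1, 2, 0)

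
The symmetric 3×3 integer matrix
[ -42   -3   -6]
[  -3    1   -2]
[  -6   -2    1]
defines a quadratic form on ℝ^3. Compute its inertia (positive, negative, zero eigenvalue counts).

Answer: (1, 2, 0)

Derivation:
step 0: pivot -42 → sign −
step 1: pivot 17/14 → sign +
step 2: pivot -3/17 → sign −
signature = (1, 2, 0)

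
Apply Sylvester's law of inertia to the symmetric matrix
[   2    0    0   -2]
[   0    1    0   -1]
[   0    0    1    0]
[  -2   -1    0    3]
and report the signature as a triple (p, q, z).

Answer: (3, 0, 1)

Derivation:
step 0: pivot 2 → sign +
step 1: pivot 1 → sign +
step 2: pivot 1 → sign +
step 3: row/col 3 already zero → sign 0
signature = (3, 0, 1)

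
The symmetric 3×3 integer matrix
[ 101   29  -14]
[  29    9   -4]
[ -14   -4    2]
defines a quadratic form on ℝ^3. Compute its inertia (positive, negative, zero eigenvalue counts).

step 0: pivot 101 → sign +
step 1: pivot 68/101 → sign +
step 2: pivot 1/17 → sign +
signature = (3, 0, 0)

Answer: (3, 0, 0)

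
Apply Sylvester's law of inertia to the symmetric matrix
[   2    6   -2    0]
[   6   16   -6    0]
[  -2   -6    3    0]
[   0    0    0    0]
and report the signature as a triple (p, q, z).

Answer: (2, 1, 1)

Derivation:
step 0: pivot 2 → sign +
step 1: pivot -2 → sign −
step 2: pivot 1 → sign +
step 3: row/col 3 already zero → sign 0
signature = (2, 1, 1)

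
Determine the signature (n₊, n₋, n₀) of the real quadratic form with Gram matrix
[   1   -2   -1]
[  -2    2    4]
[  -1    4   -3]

step 0: pivot 1 → sign +
step 1: pivot -2 → sign −
step 2: pivot -2 → sign −
signature = (1, 2, 0)

Answer: (1, 2, 0)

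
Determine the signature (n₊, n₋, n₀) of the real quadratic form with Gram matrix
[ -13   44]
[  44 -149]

step 0: pivot -13 → sign −
step 1: pivot -1/13 → sign −
signature = (0, 2, 0)

Answer: (0, 2, 0)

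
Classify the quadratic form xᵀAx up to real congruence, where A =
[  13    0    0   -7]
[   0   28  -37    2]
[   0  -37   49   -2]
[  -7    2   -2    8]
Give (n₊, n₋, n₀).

step 0: pivot 13 → sign +
step 1: pivot 28 → sign +
step 2: pivot 3/28 → sign +
step 3: pivot 3/13 → sign +
signature = (4, 0, 0)

Answer: (4, 0, 0)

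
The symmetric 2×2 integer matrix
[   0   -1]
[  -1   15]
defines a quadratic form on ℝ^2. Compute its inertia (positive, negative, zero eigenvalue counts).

Answer: (1, 1, 0)

Derivation:
step 0: pivot 15 → sign +
step 1: pivot -1/15 → sign −
signature = (1, 1, 0)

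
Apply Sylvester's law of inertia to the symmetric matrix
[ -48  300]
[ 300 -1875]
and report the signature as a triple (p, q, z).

step 0: pivot -48 → sign −
step 1: row/col 1 already zero → sign 0
signature = (0, 1, 1)

Answer: (0, 1, 1)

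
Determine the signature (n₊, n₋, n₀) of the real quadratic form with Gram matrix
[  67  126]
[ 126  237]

step 0: pivot 67 → sign +
step 1: pivot 3/67 → sign +
signature = (2, 0, 0)

Answer: (2, 0, 0)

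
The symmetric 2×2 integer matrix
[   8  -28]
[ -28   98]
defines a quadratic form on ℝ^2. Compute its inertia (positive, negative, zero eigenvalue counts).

step 0: pivot 8 → sign +
step 1: row/col 1 already zero → sign 0
signature = (1, 0, 1)

Answer: (1, 0, 1)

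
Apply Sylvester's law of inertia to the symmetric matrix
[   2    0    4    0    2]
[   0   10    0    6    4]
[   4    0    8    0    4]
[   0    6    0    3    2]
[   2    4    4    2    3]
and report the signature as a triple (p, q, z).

step 0: pivot 2 → sign +
step 1: pivot 10 → sign +
step 2: pivot -3/5 → sign −
step 3: pivot -1/3 → sign −
step 4: row/col 4 already zero → sign 0
signature = (2, 2, 1)

Answer: (2, 2, 1)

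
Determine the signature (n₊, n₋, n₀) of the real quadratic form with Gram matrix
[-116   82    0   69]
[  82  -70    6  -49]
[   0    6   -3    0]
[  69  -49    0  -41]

Answer: (1, 3, 0)

Derivation:
step 0: pivot -116 → sign −
step 1: pivot -349/29 → sign −
step 2: pivot -3/349 → sign −
step 3: pivot 3/2 → sign +
signature = (1, 3, 0)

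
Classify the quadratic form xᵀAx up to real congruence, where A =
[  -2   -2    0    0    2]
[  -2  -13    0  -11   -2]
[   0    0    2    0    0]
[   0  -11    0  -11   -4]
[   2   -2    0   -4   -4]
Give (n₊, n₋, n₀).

step 0: pivot -2 → sign −
step 1: pivot -11 → sign −
step 2: pivot 2 → sign +
step 3: pivot -6/11 → sign −
step 4: row/col 4 already zero → sign 0
signature = (1, 3, 1)

Answer: (1, 3, 1)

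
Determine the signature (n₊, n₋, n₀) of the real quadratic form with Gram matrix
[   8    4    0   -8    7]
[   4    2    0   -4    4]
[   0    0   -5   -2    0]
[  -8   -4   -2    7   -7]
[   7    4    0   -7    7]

step 0: pivot 8 → sign +
step 1: pivot -5 → sign −
step 2: pivot -1/5 → sign −
step 3: pivot 7/8 → sign +
step 4: pivot -2/7 → sign −
signature = (2, 3, 0)

Answer: (2, 3, 0)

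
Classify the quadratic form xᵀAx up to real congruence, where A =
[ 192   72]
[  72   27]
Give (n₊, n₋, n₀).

step 0: pivot 192 → sign +
step 1: row/col 1 already zero → sign 0
signature = (1, 0, 1)

Answer: (1, 0, 1)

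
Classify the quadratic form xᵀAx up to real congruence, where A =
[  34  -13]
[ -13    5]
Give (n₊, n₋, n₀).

step 0: pivot 34 → sign +
step 1: pivot 1/34 → sign +
signature = (2, 0, 0)

Answer: (2, 0, 0)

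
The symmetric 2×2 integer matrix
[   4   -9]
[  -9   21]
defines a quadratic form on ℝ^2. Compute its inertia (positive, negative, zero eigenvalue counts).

step 0: pivot 4 → sign +
step 1: pivot 3/4 → sign +
signature = (2, 0, 0)

Answer: (2, 0, 0)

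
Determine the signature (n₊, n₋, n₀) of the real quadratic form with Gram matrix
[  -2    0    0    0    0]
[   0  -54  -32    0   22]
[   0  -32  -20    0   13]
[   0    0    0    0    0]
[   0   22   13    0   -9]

step 0: pivot -2 → sign −
step 1: pivot -54 → sign −
step 2: pivot -28/27 → sign −
step 3: pivot -1/28 → sign −
step 4: row/col 4 already zero → sign 0
signature = (0, 4, 1)

Answer: (0, 4, 1)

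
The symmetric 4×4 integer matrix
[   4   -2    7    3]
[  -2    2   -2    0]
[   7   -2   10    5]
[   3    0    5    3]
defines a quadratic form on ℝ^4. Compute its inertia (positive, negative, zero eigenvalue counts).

step 0: pivot 4 → sign +
step 1: pivot 1 → sign +
step 2: pivot -9/2 → sign −
step 3: pivot -1/9 → sign −
signature = (2, 2, 0)

Answer: (2, 2, 0)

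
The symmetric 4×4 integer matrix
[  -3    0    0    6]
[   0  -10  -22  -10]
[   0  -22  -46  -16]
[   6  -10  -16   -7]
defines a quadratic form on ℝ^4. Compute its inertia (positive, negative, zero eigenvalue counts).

step 0: pivot -3 → sign −
step 1: pivot -10 → sign −
step 2: pivot 12/5 → sign +
step 3: row/col 3 already zero → sign 0
signature = (1, 2, 1)

Answer: (1, 2, 1)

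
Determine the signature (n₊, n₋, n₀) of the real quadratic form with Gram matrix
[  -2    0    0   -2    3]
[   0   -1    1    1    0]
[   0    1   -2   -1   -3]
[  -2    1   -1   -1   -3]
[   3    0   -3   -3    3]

step 0: pivot -2 → sign −
step 1: pivot -1 → sign −
step 2: pivot -1 → sign −
step 3: pivot 2 → sign +
step 4: pivot -3/2 → sign −
signature = (1, 4, 0)

Answer: (1, 4, 0)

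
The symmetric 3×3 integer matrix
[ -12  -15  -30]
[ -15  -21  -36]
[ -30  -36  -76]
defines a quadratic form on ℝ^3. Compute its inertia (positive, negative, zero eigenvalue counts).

step 0: pivot -12 → sign −
step 1: pivot -9/4 → sign −
step 2: row/col 2 already zero → sign 0
signature = (0, 2, 1)

Answer: (0, 2, 1)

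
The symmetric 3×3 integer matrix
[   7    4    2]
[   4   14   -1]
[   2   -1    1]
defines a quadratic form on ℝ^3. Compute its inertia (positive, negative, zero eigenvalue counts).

Answer: (3, 0, 0)

Derivation:
step 0: pivot 7 → sign +
step 1: pivot 82/7 → sign +
step 2: pivot 3/82 → sign +
signature = (3, 0, 0)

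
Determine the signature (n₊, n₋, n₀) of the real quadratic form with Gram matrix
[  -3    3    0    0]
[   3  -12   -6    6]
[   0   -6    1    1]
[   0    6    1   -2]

Answer: (2, 2, 0)

Derivation:
step 0: pivot -3 → sign −
step 1: pivot -9 → sign −
step 2: pivot 5 → sign +
step 3: pivot 1/5 → sign +
signature = (2, 2, 0)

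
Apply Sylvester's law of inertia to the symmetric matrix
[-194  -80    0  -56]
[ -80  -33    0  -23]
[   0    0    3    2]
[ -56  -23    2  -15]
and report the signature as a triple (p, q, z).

step 0: pivot -194 → sign −
step 1: pivot -1/97 → sign −
step 2: pivot 3 → sign +
step 3: pivot 2/3 → sign +
signature = (2, 2, 0)

Answer: (2, 2, 0)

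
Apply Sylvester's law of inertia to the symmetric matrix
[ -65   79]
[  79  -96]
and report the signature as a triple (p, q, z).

Answer: (1, 1, 0)

Derivation:
step 0: pivot -65 → sign −
step 1: pivot 1/65 → sign +
signature = (1, 1, 0)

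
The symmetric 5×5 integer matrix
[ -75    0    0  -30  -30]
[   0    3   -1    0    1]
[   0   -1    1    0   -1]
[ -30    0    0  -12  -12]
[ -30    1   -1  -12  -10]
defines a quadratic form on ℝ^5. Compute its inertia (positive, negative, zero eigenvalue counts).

step 0: pivot -75 → sign −
step 1: pivot 3 → sign +
step 2: pivot 2/3 → sign +
step 3: pivot 1 → sign +
step 4: row/col 4 already zero → sign 0
signature = (3, 1, 1)

Answer: (3, 1, 1)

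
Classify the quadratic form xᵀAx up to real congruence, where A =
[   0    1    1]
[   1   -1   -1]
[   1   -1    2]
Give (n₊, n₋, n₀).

Answer: (2, 1, 0)

Derivation:
step 0: pivot -1 → sign −
step 1: pivot 1 → sign +
step 2: pivot 3 → sign +
signature = (2, 1, 0)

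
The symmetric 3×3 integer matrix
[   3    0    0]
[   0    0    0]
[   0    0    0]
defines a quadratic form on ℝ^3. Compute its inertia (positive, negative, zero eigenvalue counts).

step 0: pivot 3 → sign +
step 1: row/col 1 already zero → sign 0
step 2: row/col 2 already zero → sign 0
signature = (1, 0, 2)

Answer: (1, 0, 2)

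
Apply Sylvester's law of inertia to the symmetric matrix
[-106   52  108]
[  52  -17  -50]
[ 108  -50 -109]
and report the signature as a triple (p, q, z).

Answer: (1, 2, 0)

Derivation:
step 0: pivot -106 → sign −
step 1: pivot 451/53 → sign +
step 2: pivot -3/451 → sign −
signature = (1, 2, 0)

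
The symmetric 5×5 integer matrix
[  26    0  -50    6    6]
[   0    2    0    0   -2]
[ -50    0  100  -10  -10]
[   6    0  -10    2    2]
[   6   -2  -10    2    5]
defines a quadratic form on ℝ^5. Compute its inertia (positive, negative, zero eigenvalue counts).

Answer: (4, 0, 1)

Derivation:
step 0: pivot 26 → sign +
step 1: pivot 2 → sign +
step 2: pivot 50/13 → sign +
step 3: pivot 1 → sign +
step 4: row/col 4 already zero → sign 0
signature = (4, 0, 1)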